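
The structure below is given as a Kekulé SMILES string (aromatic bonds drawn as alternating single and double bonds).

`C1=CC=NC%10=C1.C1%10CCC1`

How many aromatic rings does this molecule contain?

1

The SMILES encodes a six-membered ring of five carbons and one nitrogen with three alternating double bonds; a four-membered saturated carbon ring.
The 6-membered ring with one nitrogen has a continuous p-orbital overlap around the ring; 3 ring double bonds give 6 π electrons. That satisfies 4n+2 with n=1, so it is aromatic (pyridine).
The 4-membered ring has only sp³ atoms, so it is not fully conjugated — not aromatic (cyclobutane).
1 of the 2 rings is aromatic. Total: 1.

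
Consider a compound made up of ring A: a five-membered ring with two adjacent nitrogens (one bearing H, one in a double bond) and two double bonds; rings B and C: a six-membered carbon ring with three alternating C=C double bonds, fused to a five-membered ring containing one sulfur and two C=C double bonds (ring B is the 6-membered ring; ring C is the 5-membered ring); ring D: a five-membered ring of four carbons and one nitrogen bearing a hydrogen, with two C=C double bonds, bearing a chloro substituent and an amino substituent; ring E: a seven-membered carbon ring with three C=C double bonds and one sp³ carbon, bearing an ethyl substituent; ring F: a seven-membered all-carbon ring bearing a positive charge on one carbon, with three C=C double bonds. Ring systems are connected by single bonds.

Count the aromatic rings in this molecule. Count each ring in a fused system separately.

Ring A is planar and fully conjugated; 2 ring double bonds (4 π electrons) plus a heteroatom lone pair (2) give 6 π electrons. That satisfies 4n+2 with n=1, so ring A is aromatic (pyrazole).
Rings B and C form a fused bicyclic system (with one sulfur) with 9 sp² atoms and 10 π electrons from ring double bonds plus a heteroatom lone pair. 10 = 4(2)+2, so the system is aromatic and both rings count as aromatic (benzothiophene).
Ring D is fully conjugated (every ring atom contributes a p orbital); 2 ring double bonds (4 π electrons) plus a heteroatom lone pair (2) give 6 π electrons. 6 = 4(1)+2, so ring D is aromatic (pyrrole).
Ring E has one sp³ carbon, so it is not fully conjugated — not aromatic (cycloheptatriene).
Ring F has a continuous p-orbital overlap around the ring; 3 ring double bonds (6 π electrons) plus the carbocation's empty p orbital (0, but keeps the ring conjugated) give 6 π electrons. Since 6 = 4n+2 (n=1), ring F is aromatic (tropylium cation).
Aromatic: A, B, C, D, F. Total: 5.

5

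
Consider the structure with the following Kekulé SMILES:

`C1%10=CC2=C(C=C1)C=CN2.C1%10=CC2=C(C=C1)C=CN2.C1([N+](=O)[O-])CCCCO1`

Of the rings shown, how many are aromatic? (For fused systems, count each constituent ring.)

The SMILES encodes a six-membered carbon ring with three alternating C=C double bonds, fused to a five-membered ring containing one N–H nitrogen and two C=C double bonds; a six-membered carbon ring with three alternating C=C double bonds, fused to a five-membered ring containing one N–H nitrogen and two C=C double bonds; a six-membered saturated ring of five carbons and one oxygen.
The fused 6/5-membered bicyclic (with one N–H) is a single π system with 9 sp² atoms and 10 π electrons from ring double bonds plus a heteroatom lone pair. 10 = 4(2)+2, so the system is aromatic and both rings count as aromatic (indole).
The fused 6/5-membered bicyclic (with one N–H) is a single π system with 9 sp² atoms and 10 π electrons from ring double bonds plus a heteroatom lone pair. 10 = 4(2)+2, so the system is aromatic and both rings count as aromatic (indole).
The 6-membered ring with one oxygen has only sp³ atoms, so it is not fully conjugated — not aromatic (tetrahydropyran).
4 of the 5 rings are aromatic. Total: 4.

4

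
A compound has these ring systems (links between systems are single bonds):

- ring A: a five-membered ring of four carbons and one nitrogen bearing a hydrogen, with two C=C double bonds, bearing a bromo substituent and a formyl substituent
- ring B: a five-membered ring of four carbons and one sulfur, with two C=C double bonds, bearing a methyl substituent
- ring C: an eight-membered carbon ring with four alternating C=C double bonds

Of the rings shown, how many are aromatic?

Ring A has a continuous p-orbital overlap around the ring; 2 ring double bonds (4 π electrons) plus a heteroatom lone pair (2) give 6 π electrons. 6 = 4(1)+2, so ring A is aromatic (pyrrole).
Ring B is planar and fully conjugated; 2 ring double bonds (4 π electrons) plus a heteroatom lone pair (2) give 6 π electrons. Since 6 = 4n+2 (n=1), ring B is aromatic (thiophene).
Ring C has only sp² ring atoms; a planar conformation would have a fully conjugated π system of 8 electrons. But 8 = 4(2), which is 4n not 4n+2, so ring C is not aromatic (cyclooctatetraene) — cyclooctatetraene distorts into a non-planar tub to avoid antiaromaticity.
Aromatic: A, B. Total: 2.

2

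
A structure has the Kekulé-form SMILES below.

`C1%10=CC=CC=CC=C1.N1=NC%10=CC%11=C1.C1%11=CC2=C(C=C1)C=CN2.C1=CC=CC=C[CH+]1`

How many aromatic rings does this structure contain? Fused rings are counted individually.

The SMILES encodes an eight-membered carbon ring with four alternating C=C double bonds; a six-membered ring with two adjacent nitrogens and three alternating double bonds; a six-membered carbon ring with three alternating C=C double bonds, fused to a five-membered ring containing one N–H nitrogen and two C=C double bonds; a seven-membered all-carbon ring bearing a positive charge on one carbon, with three C=C double bonds.
The 8-membered ring has only sp² ring atoms; a planar conformation would have a fully conjugated π system of 8 electrons. But 8 = 4(2), which is 4n not 4n+2, so it is not aromatic (cyclooctatetraene) — cyclooctatetraene distorts into a non-planar tub to avoid antiaromaticity.
The 6-membered ring with two nitrogens (1,2) is planar and fully conjugated; 3 ring double bonds give 6 π electrons. Since 6 = 4n+2 (n=1), it is aromatic (pyridazine).
The fused 6/5-membered bicyclic (with one N–H) is a single π system with 9 sp² atoms and 10 π electrons from ring double bonds plus a heteroatom lone pair. 10 = 4(2)+2, so the system is aromatic and both rings count as aromatic (indole).
The 7-membered ring is fully conjugated (every ring atom contributes a p orbital); 3 ring double bonds (6 π electrons) plus the carbocation's empty p orbital (0, but keeps the ring conjugated) give 6 π electrons. Since 6 = 4n+2 (n=1), it is aromatic (tropylium cation).
4 of the 5 rings are aromatic. Total: 4.

4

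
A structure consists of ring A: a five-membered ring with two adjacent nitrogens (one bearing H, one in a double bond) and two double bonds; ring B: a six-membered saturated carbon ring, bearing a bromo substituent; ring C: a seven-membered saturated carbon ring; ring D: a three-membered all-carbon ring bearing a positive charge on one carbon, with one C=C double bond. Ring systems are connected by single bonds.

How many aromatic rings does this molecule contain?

Ring A has a continuous p-orbital overlap around the ring; 2 ring double bonds (4 π electrons) plus a heteroatom lone pair (2) give 6 π electrons. Since 6 = 4n+2 (n=1), ring A is aromatic (pyrazole).
Ring B has only sp³ atoms, so it is not fully conjugated — not aromatic (cyclohexane).
Ring C has only sp³ atoms, so it is not fully conjugated — not aromatic (cycloheptane).
Ring D has a continuous p-orbital overlap around the ring; 1 ring double bond (2 π electrons) plus the carbocation's empty p orbital (0, but keeps the ring conjugated) give 2 π electrons. Since 2 = 4n+2 (n=0), ring D is aromatic (cyclopropenyl cation).
Aromatic: A, D. Total: 2.

2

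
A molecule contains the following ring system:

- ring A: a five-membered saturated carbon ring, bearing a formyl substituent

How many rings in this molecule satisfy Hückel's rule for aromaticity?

0

Ring A has only sp³ atoms, so it is not fully conjugated — not aromatic (cyclopentane).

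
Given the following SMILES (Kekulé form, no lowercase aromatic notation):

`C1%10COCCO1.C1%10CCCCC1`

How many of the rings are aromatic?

0

The SMILES encodes a six-membered saturated ring with oxygens at positions 1 and 4; a six-membered saturated carbon ring.
The 6-membered ring with two oxygens (1,4) has only sp³ atoms, so it is not fully conjugated — not aromatic (1,4-dioxane).
The 6-membered ring has only sp³ atoms, so it is not fully conjugated — not aromatic (cyclohexane).
None of the rings are aromatic. Total: 0.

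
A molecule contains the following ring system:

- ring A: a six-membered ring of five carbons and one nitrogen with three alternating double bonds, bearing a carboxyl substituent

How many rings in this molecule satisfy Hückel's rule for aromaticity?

1

Ring A is fully conjugated (every ring atom contributes a p orbital); 3 ring double bonds give 6 π electrons. Since 6 = 4n+2 (n=1), ring A is aromatic (pyridine).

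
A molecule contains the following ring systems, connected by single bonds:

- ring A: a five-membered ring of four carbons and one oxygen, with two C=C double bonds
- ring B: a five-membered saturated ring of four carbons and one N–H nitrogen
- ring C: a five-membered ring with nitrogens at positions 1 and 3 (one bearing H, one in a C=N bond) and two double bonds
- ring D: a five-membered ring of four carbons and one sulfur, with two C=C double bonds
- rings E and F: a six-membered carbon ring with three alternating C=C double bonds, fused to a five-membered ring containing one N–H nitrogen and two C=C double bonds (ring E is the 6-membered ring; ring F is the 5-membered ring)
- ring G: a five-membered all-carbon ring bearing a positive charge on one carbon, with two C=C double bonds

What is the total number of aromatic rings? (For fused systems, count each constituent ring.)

5

Ring A has a continuous p-orbital overlap around the ring; 2 ring double bonds (4 π electrons) plus a heteroatom lone pair (2) give 6 π electrons. That satisfies 4n+2 with n=1, so ring A is aromatic (furan).
Ring B has only sp³ atoms, so it is not fully conjugated — not aromatic (pyrrolidine).
Ring C is planar and fully conjugated; 2 ring double bonds (4 π electrons) plus a heteroatom lone pair (2) give 6 π electrons. That satisfies 4n+2 with n=1, so ring C is aromatic (imidazole).
Ring D is fully conjugated (every ring atom contributes a p orbital); 2 ring double bonds (4 π electrons) plus a heteroatom lone pair (2) give 6 π electrons. Since 6 = 4n+2 (n=1), ring D is aromatic (thiophene).
Rings E and F form a fused bicyclic system (with one N–H) with 9 sp² atoms and 10 π electrons from ring double bonds plus a heteroatom lone pair. 10 = 4(2)+2, so the system is aromatic and both rings count as aromatic (indole).
Ring G has only sp² ring atoms; a planar conformation would have a fully conjugated π system of 4 electrons. But 4 = 4(1), which is 4n not 4n+2, so ring G is not aromatic (cyclopentadienyl cation).
Aromatic: A, C, D, E, F. Total: 5.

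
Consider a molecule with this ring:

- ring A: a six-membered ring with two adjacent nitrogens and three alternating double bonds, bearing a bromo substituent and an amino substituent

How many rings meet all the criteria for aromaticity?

Ring A has a continuous p-orbital overlap around the ring; 3 ring double bonds give 6 π electrons. That satisfies 4n+2 with n=1, so ring A is aromatic (pyridazine).

1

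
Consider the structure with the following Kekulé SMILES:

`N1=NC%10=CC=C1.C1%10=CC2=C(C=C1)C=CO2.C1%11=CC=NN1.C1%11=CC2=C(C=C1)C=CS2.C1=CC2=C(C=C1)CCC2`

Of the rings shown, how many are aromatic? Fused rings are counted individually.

The SMILES encodes a six-membered ring with two adjacent nitrogens and three alternating double bonds; a six-membered carbon ring with three alternating C=C double bonds, fused to a five-membered ring containing one oxygen and two C=C double bonds; a five-membered ring with two adjacent nitrogens (one bearing H, one in a double bond) and two double bonds; a six-membered carbon ring with three alternating C=C double bonds, fused to a five-membered ring containing one sulfur and two C=C double bonds; a six-membered carbon ring with three alternating C=C double bonds, fused to a saturated five-membered carbon ring.
The 6-membered ring with two nitrogens (1,2) has a continuous p-orbital overlap around the ring; 3 ring double bonds give 6 π electrons. Since 6 = 4n+2 (n=1), it is aromatic (pyridazine).
The fused 6/5-membered bicyclic (with one oxygen) is a single π system with 9 sp² atoms and 10 π electrons from ring double bonds plus a heteroatom lone pair. 10 = 4(2)+2, so the system is aromatic and both rings count as aromatic (benzofuran).
The 5-membered ring with two adjacent nitrogens (one N–H, one =N–) has a continuous p-orbital overlap around the ring; 2 ring double bonds (4 π electrons) plus a heteroatom lone pair (2) give 6 π electrons. 6 = 4(1)+2, so it is aromatic (pyrazole).
The fused 6/5-membered bicyclic (with one sulfur) is a single π system with 9 sp² atoms and 10 π electrons from ring double bonds plus a heteroatom lone pair. 10 = 4(2)+2, so the system is aromatic and both rings count as aromatic (benzothiophene).
The 6-membered ring is fully conjugated (every ring atom contributes a p orbital); 3 ring double bonds give 6 π electrons. 6 = 4(1)+2, so it is aromatic (benzene ring).
The 5-membered ring has three sp³ carbons, so it is not fully conjugated — not aromatic (cyclopentane ring).
7 of the 8 rings are aromatic. Total: 7.

7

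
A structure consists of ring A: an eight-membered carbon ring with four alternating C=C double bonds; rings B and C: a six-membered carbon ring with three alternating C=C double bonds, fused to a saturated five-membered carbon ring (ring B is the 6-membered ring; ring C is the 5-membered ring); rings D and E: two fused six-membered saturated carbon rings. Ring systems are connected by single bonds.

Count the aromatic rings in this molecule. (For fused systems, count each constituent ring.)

1

Ring A has only sp² ring atoms; a planar conformation would have a fully conjugated π system of 8 electrons. But 8 = 4(2), which is 4n not 4n+2, so ring A is not aromatic (cyclooctatetraene) — cyclooctatetraene distorts into a non-planar tub to avoid antiaromaticity.
Ring B is planar and fully conjugated; 3 ring double bonds give 6 π electrons. 6 = 4(1)+2, so ring B is aromatic (benzene ring).
Ring C has three sp³ carbons, so it is not fully conjugated — not aromatic (cyclopentane ring).
Ring D has only sp³ atoms, so it is not fully conjugated — not aromatic (cyclohexane ring).
Ring E has only sp³ atoms, so it is not fully conjugated — not aromatic (cyclohexane ring).
Aromatic: B. Total: 1.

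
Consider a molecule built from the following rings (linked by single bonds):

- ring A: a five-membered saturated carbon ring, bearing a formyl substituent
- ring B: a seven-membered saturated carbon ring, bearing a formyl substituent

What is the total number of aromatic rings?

Ring A has only sp³ atoms, so it is not fully conjugated — not aromatic (cyclopentane).
Ring B has only sp³ atoms, so it is not fully conjugated — not aromatic (cycloheptane).
No ring is aromatic. Total: 0.

0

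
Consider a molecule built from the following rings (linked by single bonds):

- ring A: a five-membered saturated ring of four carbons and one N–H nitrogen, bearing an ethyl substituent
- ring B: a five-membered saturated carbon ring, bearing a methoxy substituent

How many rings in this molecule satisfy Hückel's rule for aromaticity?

0

Ring A has only sp³ atoms, so it is not fully conjugated — not aromatic (pyrrolidine).
Ring B has only sp³ atoms, so it is not fully conjugated — not aromatic (cyclopentane).
No ring is aromatic. Total: 0.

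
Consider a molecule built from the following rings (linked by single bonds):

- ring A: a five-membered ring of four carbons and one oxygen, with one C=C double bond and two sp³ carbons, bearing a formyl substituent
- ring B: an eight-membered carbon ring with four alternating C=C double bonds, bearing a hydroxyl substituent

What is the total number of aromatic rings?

Ring A has two sp³ carbons, so it is not fully conjugated — not aromatic (2,3-dihydrofuran).
Ring B has only sp² ring atoms; a planar conformation would have a fully conjugated π system of 8 electrons. But 8 = 4(2), which is 4n not 4n+2, so ring B is not aromatic (cyclooctatetraene) — cyclooctatetraene distorts into a non-planar tub to avoid antiaromaticity.
No ring is aromatic. Total: 0.

0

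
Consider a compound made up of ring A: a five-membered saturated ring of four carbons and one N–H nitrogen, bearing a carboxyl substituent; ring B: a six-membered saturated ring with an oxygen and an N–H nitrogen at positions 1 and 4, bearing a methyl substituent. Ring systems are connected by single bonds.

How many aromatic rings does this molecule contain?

Ring A has only sp³ atoms, so it is not fully conjugated — not aromatic (pyrrolidine).
Ring B has only sp³ atoms, so it is not fully conjugated — not aromatic (morpholine).
No ring is aromatic. Total: 0.

0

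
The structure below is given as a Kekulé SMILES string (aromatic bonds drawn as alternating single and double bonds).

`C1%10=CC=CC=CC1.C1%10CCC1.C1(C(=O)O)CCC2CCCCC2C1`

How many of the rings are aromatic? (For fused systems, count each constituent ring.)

0

The SMILES encodes a seven-membered carbon ring with three C=C double bonds and one sp³ carbon; a four-membered saturated carbon ring; two fused six-membered saturated carbon rings.
The 7-membered ring has one sp³ carbon, so it is not fully conjugated — not aromatic (cycloheptatriene).
The 4-membered ring has only sp³ atoms, so it is not fully conjugated — not aromatic (cyclobutane).
The 6-membered ring has only sp³ atoms, so it is not fully conjugated — not aromatic (cyclohexane ring).
The second 6-membered ring has only sp³ atoms, so it is not fully conjugated — not aromatic (cyclohexane ring).
None of the rings are aromatic. Total: 0.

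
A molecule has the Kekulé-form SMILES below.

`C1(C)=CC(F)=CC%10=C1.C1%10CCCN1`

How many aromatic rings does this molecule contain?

1

The SMILES encodes a six-membered carbon ring with three alternating C=C double bonds; a five-membered saturated ring of four carbons and one N–H nitrogen.
The 6-membered ring is planar and fully conjugated; 3 ring double bonds give 6 π electrons. Since 6 = 4n+2 (n=1), it is aromatic (benzene).
The 5-membered ring with one N–H has only sp³ atoms, so it is not fully conjugated — not aromatic (pyrrolidine).
1 of the 2 rings is aromatic. Total: 1.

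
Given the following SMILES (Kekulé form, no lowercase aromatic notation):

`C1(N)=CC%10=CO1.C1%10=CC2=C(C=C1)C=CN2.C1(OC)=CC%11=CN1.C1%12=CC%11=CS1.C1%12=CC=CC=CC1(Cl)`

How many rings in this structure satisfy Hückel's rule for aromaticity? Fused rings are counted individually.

5

The SMILES encodes a five-membered ring of four carbons and one oxygen, with two C=C double bonds; a six-membered carbon ring with three alternating C=C double bonds, fused to a five-membered ring containing one N–H nitrogen and two C=C double bonds; a five-membered ring of four carbons and one nitrogen bearing a hydrogen, with two C=C double bonds; a five-membered ring of four carbons and one sulfur, with two C=C double bonds; a seven-membered carbon ring with three C=C double bonds and one sp³ carbon.
The 5-membered ring with one oxygen is planar and fully conjugated; 2 ring double bonds (4 π electrons) plus a heteroatom lone pair (2) give 6 π electrons. 6 = 4(1)+2, so it is aromatic (furan).
The fused 6/5-membered bicyclic (with one N–H) is a single π system with 9 sp² atoms and 10 π electrons from ring double bonds plus a heteroatom lone pair. 10 = 4(2)+2, so the system is aromatic and both rings count as aromatic (indole).
The 5-membered ring with one N–H is fully conjugated (every ring atom contributes a p orbital); 2 ring double bonds (4 π electrons) plus a heteroatom lone pair (2) give 6 π electrons. Since 6 = 4n+2 (n=1), it is aromatic (pyrrole).
The 5-membered ring with one sulfur is planar and fully conjugated; 2 ring double bonds (4 π electrons) plus a heteroatom lone pair (2) give 6 π electrons. That satisfies 4n+2 with n=1, so it is aromatic (thiophene).
The 7-membered ring has one sp³ carbon, so it is not fully conjugated — not aromatic (cycloheptatriene).
5 of the 6 rings are aromatic. Total: 5.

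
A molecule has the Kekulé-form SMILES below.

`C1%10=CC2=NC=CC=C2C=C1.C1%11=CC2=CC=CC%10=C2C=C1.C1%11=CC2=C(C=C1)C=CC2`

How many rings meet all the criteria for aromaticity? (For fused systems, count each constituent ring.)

The SMILES encodes two fused six-membered rings, each with three alternating double bonds; one ring is all carbon and the other has one ring nitrogen; two fused six-membered carbon rings, each with three alternating C=C double bonds; a six-membered carbon ring with three alternating C=C double bonds, fused to a five-membered carbon ring containing one C=C double bond and one sp³ carbon.
The fused 6/6-membered bicyclic (with one nitrogen) is a single π system with 10 sp² atoms and 10 π electrons from ring double bonds. 10 = 4(2)+2, so the system is aromatic and both rings count as aromatic (quinoline).
The fused 6/6-membered bicyclic is a single π system with 10 sp² atoms and 10 π electrons from ring double bonds. 10 = 4(2)+2, so the system is aromatic and both rings count as aromatic (naphthalene).
The 6-membered ring is planar and fully conjugated; 3 ring double bonds give 6 π electrons. That satisfies 4n+2 with n=1, so it is aromatic (benzene ring).
The 5-membered ring has one sp³ carbon, so it is not fully conjugated — not aromatic (cyclopentene ring).
5 of the 6 rings are aromatic. Total: 5.

5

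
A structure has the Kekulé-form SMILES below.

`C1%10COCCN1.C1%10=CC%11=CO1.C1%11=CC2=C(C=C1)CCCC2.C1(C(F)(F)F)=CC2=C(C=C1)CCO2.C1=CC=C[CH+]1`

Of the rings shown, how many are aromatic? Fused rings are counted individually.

The SMILES encodes a six-membered saturated ring with an oxygen and an N–H nitrogen at positions 1 and 4; a five-membered ring of four carbons and one oxygen, with two C=C double bonds; a six-membered carbon ring with three alternating C=C double bonds, fused to a saturated six-membered carbon ring; a six-membered carbon ring with three alternating C=C double bonds, fused to a five-membered ring containing one oxygen and two sp³ carbons; a five-membered all-carbon ring bearing a positive charge on one carbon, with two C=C double bonds.
The 6-membered ring with one oxygen and one N–H (1,4) has only sp³ atoms, so it is not fully conjugated — not aromatic (morpholine).
The 5-membered ring with one oxygen is fully conjugated (every ring atom contributes a p orbital); 2 ring double bonds (4 π electrons) plus a heteroatom lone pair (2) give 6 π electrons. That satisfies 4n+2 with n=1, so it is aromatic (furan).
The 6-membered ring is fully conjugated (every ring atom contributes a p orbital); 3 ring double bonds give 6 π electrons. 6 = 4(1)+2, so it is aromatic (benzene ring).
The second 6-membered ring has four sp³ carbons, so it is not fully conjugated — not aromatic (cyclohexane ring).
The third 6-membered ring is planar and fully conjugated; 3 ring double bonds give 6 π electrons. 6 = 4(1)+2, so it is aromatic (benzene ring).
The second 5-membered ring with one oxygen has two sp³ carbons, so it is not fully conjugated — not aromatic (oxolane ring).
The 5-membered ring has only sp² ring atoms; a planar conformation would have a fully conjugated π system of 4 electrons. But 4 = 4(1), which is 4n not 4n+2, so it is not aromatic (cyclopentadienyl cation).
3 of the 7 rings are aromatic. Total: 3.

3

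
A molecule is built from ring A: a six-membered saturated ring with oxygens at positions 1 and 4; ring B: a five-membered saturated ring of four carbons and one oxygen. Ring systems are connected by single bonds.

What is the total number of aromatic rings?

Ring A has only sp³ atoms, so it is not fully conjugated — not aromatic (1,4-dioxane).
Ring B has only sp³ atoms, so it is not fully conjugated — not aromatic (tetrahydrofuran).
No ring is aromatic. Total: 0.

0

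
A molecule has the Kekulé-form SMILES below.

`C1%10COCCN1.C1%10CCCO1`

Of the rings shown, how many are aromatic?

The SMILES encodes a six-membered saturated ring with an oxygen and an N–H nitrogen at positions 1 and 4; a five-membered saturated ring of four carbons and one oxygen.
The 6-membered ring with one oxygen and one N–H (1,4) has only sp³ atoms, so it is not fully conjugated — not aromatic (morpholine).
The 5-membered ring with one oxygen has only sp³ atoms, so it is not fully conjugated — not aromatic (tetrahydrofuran).
None of the rings are aromatic. Total: 0.

0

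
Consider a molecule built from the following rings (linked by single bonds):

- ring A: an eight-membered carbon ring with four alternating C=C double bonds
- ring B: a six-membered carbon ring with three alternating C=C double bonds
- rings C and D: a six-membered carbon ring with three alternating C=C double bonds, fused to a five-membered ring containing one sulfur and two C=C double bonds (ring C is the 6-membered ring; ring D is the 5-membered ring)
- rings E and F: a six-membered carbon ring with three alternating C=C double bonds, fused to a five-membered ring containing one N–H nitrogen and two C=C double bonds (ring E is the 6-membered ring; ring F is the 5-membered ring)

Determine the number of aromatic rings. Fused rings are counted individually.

5

Ring A has only sp² ring atoms; a planar conformation would have a fully conjugated π system of 8 electrons. But 8 = 4(2), which is 4n not 4n+2, so ring A is not aromatic (cyclooctatetraene) — cyclooctatetraene distorts into a non-planar tub to avoid antiaromaticity.
Ring B has a continuous p-orbital overlap around the ring; 3 ring double bonds give 6 π electrons. 6 = 4(1)+2, so ring B is aromatic (benzene).
Rings C and D form a fused bicyclic system (with one sulfur) with 9 sp² atoms and 10 π electrons from ring double bonds plus a heteroatom lone pair. 10 = 4(2)+2, so the system is aromatic and both rings count as aromatic (benzothiophene).
Rings E and F form a fused bicyclic system (with one N–H) with 9 sp² atoms and 10 π electrons from ring double bonds plus a heteroatom lone pair. 10 = 4(2)+2, so the system is aromatic and both rings count as aromatic (indole).
Aromatic: B, C, D, E, F. Total: 5.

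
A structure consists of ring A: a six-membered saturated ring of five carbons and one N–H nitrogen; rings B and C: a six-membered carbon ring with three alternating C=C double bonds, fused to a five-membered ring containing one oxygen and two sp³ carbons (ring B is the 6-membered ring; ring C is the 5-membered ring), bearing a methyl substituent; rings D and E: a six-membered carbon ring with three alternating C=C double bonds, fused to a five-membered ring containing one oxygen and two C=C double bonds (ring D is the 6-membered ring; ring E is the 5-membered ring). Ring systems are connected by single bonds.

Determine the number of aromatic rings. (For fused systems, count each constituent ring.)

Ring A has only sp³ atoms, so it is not fully conjugated — not aromatic (piperidine).
Ring B has a continuous p-orbital overlap around the ring; 3 ring double bonds give 6 π electrons. 6 = 4(1)+2, so ring B is aromatic (benzene ring).
Ring C has two sp³ carbons, so it is not fully conjugated — not aromatic (oxolane ring).
Rings D and E form a fused bicyclic system (with one oxygen) with 9 sp² atoms and 10 π electrons from ring double bonds plus a heteroatom lone pair. 10 = 4(2)+2, so the system is aromatic and both rings count as aromatic (benzofuran).
Aromatic: B, D, E. Total: 3.

3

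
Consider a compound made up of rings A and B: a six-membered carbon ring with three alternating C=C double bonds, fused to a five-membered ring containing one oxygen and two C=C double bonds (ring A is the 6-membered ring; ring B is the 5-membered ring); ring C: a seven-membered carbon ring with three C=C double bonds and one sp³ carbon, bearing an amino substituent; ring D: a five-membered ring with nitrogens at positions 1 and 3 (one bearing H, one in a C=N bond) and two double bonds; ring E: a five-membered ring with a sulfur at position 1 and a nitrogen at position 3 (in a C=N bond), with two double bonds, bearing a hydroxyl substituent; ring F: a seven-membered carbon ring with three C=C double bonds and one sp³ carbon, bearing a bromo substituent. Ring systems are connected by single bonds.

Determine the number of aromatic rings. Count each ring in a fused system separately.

4

Rings A and B form a fused bicyclic system (with one oxygen) with 9 sp² atoms and 10 π electrons from ring double bonds plus a heteroatom lone pair. 10 = 4(2)+2, so the system is aromatic and both rings count as aromatic (benzofuran).
Ring C has one sp³ carbon, so it is not fully conjugated — not aromatic (cycloheptatriene).
Ring D is fully conjugated (every ring atom contributes a p orbital); 2 ring double bonds (4 π electrons) plus a heteroatom lone pair (2) give 6 π electrons. 6 = 4(1)+2, so ring D is aromatic (imidazole).
Ring E is planar and fully conjugated; 2 ring double bonds (4 π electrons) plus a heteroatom lone pair (2) give 6 π electrons. That satisfies 4n+2 with n=1, so ring E is aromatic (thiazole).
Ring F has one sp³ carbon, so it is not fully conjugated — not aromatic (cycloheptatriene).
Aromatic: A, B, D, E. Total: 4.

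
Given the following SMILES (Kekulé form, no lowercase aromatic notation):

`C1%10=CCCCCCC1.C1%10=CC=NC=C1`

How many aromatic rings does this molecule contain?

The SMILES encodes an eight-membered carbon ring with one C=C double bond; a six-membered ring of five carbons and one nitrogen with three alternating double bonds.
The 8-membered ring has six sp³ carbons, so it is not fully conjugated — not aromatic (cyclooctene).
The 6-membered ring with one nitrogen is planar and fully conjugated; 3 ring double bonds give 6 π electrons. That satisfies 4n+2 with n=1, so it is aromatic (pyridine).
1 of the 2 rings is aromatic. Total: 1.

1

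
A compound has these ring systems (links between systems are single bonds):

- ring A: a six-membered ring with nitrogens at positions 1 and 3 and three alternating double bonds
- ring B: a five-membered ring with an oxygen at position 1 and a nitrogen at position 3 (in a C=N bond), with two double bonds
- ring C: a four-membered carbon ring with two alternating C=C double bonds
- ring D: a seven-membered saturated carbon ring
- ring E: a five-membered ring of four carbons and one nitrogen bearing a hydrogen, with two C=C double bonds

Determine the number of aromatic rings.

3

Ring A is planar and fully conjugated; 3 ring double bonds give 6 π electrons. 6 = 4(1)+2, so ring A is aromatic (pyrimidine).
Ring B is fully conjugated (every ring atom contributes a p orbital); 2 ring double bonds (4 π electrons) plus a heteroatom lone pair (2) give 6 π electrons. Since 6 = 4n+2 (n=1), ring B is aromatic (oxazole).
Ring C has only sp² ring atoms; a planar conformation would have a fully conjugated π system of 4 electrons. But 4 = 4(1), which is 4n not 4n+2, so ring C is not aromatic (cyclobutadiene) — cyclobutadiene is antiaromatic and distorts to a rectangle.
Ring D has only sp³ atoms, so it is not fully conjugated — not aromatic (cycloheptane).
Ring E is fully conjugated (every ring atom contributes a p orbital); 2 ring double bonds (4 π electrons) plus a heteroatom lone pair (2) give 6 π electrons. That satisfies 4n+2 with n=1, so ring E is aromatic (pyrrole).
Aromatic: A, B, E. Total: 3.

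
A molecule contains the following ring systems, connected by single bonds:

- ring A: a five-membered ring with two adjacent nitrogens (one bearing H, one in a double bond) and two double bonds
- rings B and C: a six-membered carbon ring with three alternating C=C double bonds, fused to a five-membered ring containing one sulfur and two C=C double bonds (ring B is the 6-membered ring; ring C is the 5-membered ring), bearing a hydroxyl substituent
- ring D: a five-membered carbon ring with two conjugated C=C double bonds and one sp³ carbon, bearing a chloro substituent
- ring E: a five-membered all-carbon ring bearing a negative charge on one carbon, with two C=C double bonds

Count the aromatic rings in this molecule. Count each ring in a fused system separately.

Ring A is fully conjugated (every ring atom contributes a p orbital); 2 ring double bonds (4 π electrons) plus a heteroatom lone pair (2) give 6 π electrons. Since 6 = 4n+2 (n=1), ring A is aromatic (pyrazole).
Rings B and C form a fused bicyclic system (with one sulfur) with 9 sp² atoms and 10 π electrons from ring double bonds plus a heteroatom lone pair. 10 = 4(2)+2, so the system is aromatic and both rings count as aromatic (benzothiophene).
Ring D has one sp³ carbon, so it is not fully conjugated — not aromatic (cyclopentadiene).
Ring E has a continuous p-orbital overlap around the ring; 2 ring double bonds (4 π electrons) plus the carbanion lone pair (2) give 6 π electrons. 6 = 4(1)+2, so ring E is aromatic (cyclopentadienyl anion).
Aromatic: A, B, C, E. Total: 4.

4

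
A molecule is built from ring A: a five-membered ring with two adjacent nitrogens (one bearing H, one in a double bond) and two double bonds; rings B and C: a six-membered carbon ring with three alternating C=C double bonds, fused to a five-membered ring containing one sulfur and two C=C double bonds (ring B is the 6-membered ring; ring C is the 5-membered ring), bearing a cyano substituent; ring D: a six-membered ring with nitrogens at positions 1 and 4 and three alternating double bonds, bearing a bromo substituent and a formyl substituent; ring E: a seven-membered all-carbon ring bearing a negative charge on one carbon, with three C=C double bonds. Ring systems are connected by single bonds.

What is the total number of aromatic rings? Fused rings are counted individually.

4

Ring A is planar and fully conjugated; 2 ring double bonds (4 π electrons) plus a heteroatom lone pair (2) give 6 π electrons. 6 = 4(1)+2, so ring A is aromatic (pyrazole).
Rings B and C form a fused bicyclic system (with one sulfur) with 9 sp² atoms and 10 π electrons from ring double bonds plus a heteroatom lone pair. 10 = 4(2)+2, so the system is aromatic and both rings count as aromatic (benzothiophene).
Ring D has a continuous p-orbital overlap around the ring; 3 ring double bonds give 6 π electrons. Since 6 = 4n+2 (n=1), ring D is aromatic (pyrazine).
Ring E has only sp² ring atoms; a planar conformation would have a fully conjugated π system of 8 electrons. But 8 = 4(2), which is 4n not 4n+2, so ring E is not aromatic (cycloheptatrienyl anion).
Aromatic: A, B, C, D. Total: 4.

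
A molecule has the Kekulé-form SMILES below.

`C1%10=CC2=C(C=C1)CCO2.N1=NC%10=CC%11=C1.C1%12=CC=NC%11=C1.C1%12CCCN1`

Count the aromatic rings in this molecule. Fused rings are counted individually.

The SMILES encodes a six-membered carbon ring with three alternating C=C double bonds, fused to a five-membered ring containing one oxygen and two sp³ carbons; a six-membered ring with two adjacent nitrogens and three alternating double bonds; a six-membered ring of five carbons and one nitrogen with three alternating double bonds; a five-membered saturated ring of four carbons and one N–H nitrogen.
The 6-membered ring is planar and fully conjugated; 3 ring double bonds give 6 π electrons. That satisfies 4n+2 with n=1, so it is aromatic (benzene ring).
The 5-membered ring with one oxygen has two sp³ carbons, so it is not fully conjugated — not aromatic (oxolane ring).
The 6-membered ring with two nitrogens (1,2) is fully conjugated (every ring atom contributes a p orbital); 3 ring double bonds give 6 π electrons. Since 6 = 4n+2 (n=1), it is aromatic (pyridazine).
The 6-membered ring with one nitrogen has a continuous p-orbital overlap around the ring; 3 ring double bonds give 6 π electrons. That satisfies 4n+2 with n=1, so it is aromatic (pyridine).
The 5-membered ring with one N–H has only sp³ atoms, so it is not fully conjugated — not aromatic (pyrrolidine).
3 of the 5 rings are aromatic. Total: 3.

3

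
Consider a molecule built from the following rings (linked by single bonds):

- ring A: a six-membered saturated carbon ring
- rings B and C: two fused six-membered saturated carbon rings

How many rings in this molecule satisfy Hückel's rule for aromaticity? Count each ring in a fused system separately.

Ring A has only sp³ atoms, so it is not fully conjugated — not aromatic (cyclohexane).
Ring B has only sp³ atoms, so it is not fully conjugated — not aromatic (cyclohexane ring).
Ring C has only sp³ atoms, so it is not fully conjugated — not aromatic (cyclohexane ring).
No ring is aromatic. Total: 0.

0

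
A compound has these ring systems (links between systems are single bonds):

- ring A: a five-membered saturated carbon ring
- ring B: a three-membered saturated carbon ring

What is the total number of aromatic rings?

0

Ring A has only sp³ atoms, so it is not fully conjugated — not aromatic (cyclopentane).
Ring B has only sp³ atoms, so it is not fully conjugated — not aromatic (cyclopropane).
No ring is aromatic. Total: 0.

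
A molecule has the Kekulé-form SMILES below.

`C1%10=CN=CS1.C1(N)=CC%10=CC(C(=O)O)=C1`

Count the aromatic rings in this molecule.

2

The SMILES encodes a five-membered ring with a sulfur at position 1 and a nitrogen at position 3 (in a C=N bond), with two double bonds; a six-membered carbon ring with three alternating C=C double bonds.
The 5-membered ring with one sulfur and one =N– is fully conjugated (every ring atom contributes a p orbital); 2 ring double bonds (4 π electrons) plus a heteroatom lone pair (2) give 6 π electrons. 6 = 4(1)+2, so it is aromatic (thiazole).
The 6-membered ring has a continuous p-orbital overlap around the ring; 3 ring double bonds give 6 π electrons. That satisfies 4n+2 with n=1, so it is aromatic (benzene).
2 of the 2 rings are aromatic. Total: 2.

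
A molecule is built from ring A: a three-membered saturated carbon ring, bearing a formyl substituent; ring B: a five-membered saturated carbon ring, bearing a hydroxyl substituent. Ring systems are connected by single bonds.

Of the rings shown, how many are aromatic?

Ring A has only sp³ atoms, so it is not fully conjugated — not aromatic (cyclopropane).
Ring B has only sp³ atoms, so it is not fully conjugated — not aromatic (cyclopentane).
No ring is aromatic. Total: 0.

0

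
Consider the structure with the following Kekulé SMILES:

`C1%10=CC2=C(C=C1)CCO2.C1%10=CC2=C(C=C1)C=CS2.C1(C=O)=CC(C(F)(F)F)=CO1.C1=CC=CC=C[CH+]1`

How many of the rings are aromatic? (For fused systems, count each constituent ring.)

The SMILES encodes a six-membered carbon ring with three alternating C=C double bonds, fused to a five-membered ring containing one oxygen and two sp³ carbons; a six-membered carbon ring with three alternating C=C double bonds, fused to a five-membered ring containing one sulfur and two C=C double bonds; a five-membered ring of four carbons and one oxygen, with two C=C double bonds; a seven-membered all-carbon ring bearing a positive charge on one carbon, with three C=C double bonds.
The 6-membered ring is fully conjugated (every ring atom contributes a p orbital); 3 ring double bonds give 6 π electrons. Since 6 = 4n+2 (n=1), it is aromatic (benzene ring).
The 5-membered ring with one oxygen has two sp³ carbons, so it is not fully conjugated — not aromatic (oxolane ring).
The fused 6/5-membered bicyclic (with one sulfur) is a single π system with 9 sp² atoms and 10 π electrons from ring double bonds plus a heteroatom lone pair. 10 = 4(2)+2, so the system is aromatic and both rings count as aromatic (benzothiophene).
The second 5-membered ring with one oxygen is fully conjugated (every ring atom contributes a p orbital); 2 ring double bonds (4 π electrons) plus a heteroatom lone pair (2) give 6 π electrons. That satisfies 4n+2 with n=1, so it is aromatic (furan).
The 7-membered ring is planar and fully conjugated; 3 ring double bonds (6 π electrons) plus the carbocation's empty p orbital (0, but keeps the ring conjugated) give 6 π electrons. 6 = 4(1)+2, so it is aromatic (tropylium cation).
5 of the 6 rings are aromatic. Total: 5.

5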